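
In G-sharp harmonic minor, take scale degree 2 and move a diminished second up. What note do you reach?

Scale degree 2 of G# harmonic minor is A#.
A diminished second (0 semitones) above A# lands on the letter B, giving Bb.

Bb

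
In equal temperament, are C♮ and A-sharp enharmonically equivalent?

No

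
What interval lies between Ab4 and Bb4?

major second

Counting letters A–B gives a second.
Ab→Bb = 2 semitones, exactly the major second.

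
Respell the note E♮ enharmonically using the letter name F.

Fb

Plain F sits 1 semitone above E, so on the letter F the same pitch needs a flat: Fb.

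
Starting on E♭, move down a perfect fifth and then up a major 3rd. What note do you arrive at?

C

A perfect fifth down from Eb is Ab (letter A, 7 semitones down).
A major third up from Ab is C (letter C, 4 semitones up).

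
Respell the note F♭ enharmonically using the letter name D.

D##

Plain D sits 2 semitones below Fb, so on the letter D the same pitch needs a double sharp: D##.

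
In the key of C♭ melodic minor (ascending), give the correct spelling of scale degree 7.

Bb

Degree 7 takes the letter 6 steps above C, which is B.
In melodic minor (ascending), degree 7 sits 11 semitones above the tonic. Cb + 11 semitones is pitch class 10, spelled on B as Bb.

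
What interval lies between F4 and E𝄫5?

Counting letters F–G–A–B–C–D–E gives a seventh.
F→Ebb = 9 semitones, 2 narrower than the major seventh (11), so diminished.

diminished seventh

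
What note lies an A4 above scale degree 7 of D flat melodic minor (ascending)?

F#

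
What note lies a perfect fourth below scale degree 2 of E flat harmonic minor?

Scale degree 2 of Eb harmonic minor is F.
A perfect fourth (5 semitones) below F lands on the letter C, giving C.

C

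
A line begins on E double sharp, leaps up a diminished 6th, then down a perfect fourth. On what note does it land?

G#

A diminished sixth up from E## is C# (letter C, 7 semitones up).
A perfect fourth down from C# is G# (letter G, 5 semitones down).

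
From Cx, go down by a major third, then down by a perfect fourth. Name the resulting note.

E#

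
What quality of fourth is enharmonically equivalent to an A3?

An augmented third spans 5 semitones.
A fourth spanning 5 semitones is perfect (the perfect fourth is 5).

perfect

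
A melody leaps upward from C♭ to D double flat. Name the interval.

The letter names run C→D, a span of 1 letter step, so the interval is some kind of second.
Cb to Dbb is 1 semitone. A major second is 2, so 1 makes it minor.

minor second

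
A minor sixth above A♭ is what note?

A up a major sixth is F#, so the target letter is F.
From Ab, a minor sixth is 8 semitones up: Fb.

Fb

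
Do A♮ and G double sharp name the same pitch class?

A is pitch class 9; G## is pitch class 9.
All spellings map to pitch class 9, so they are enharmonically equivalent.

Yes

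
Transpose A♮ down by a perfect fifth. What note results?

D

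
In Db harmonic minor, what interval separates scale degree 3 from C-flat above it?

Scale degree 3 of Db harmonic minor is Fb.
Fb up to Cb: letters F→C make it a fifth; 7 semitones makes it perfect.

perfect fifth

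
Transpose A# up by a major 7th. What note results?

G##

A seventh above A lands on the letter G.
A major seventh spans 11 semitones, so A# moves to pitch class 9. On the letter G that is G##.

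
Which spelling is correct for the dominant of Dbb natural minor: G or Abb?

Abb

Each scale degree takes a distinct letter name. Degree 5 of a scale on D must use the letter A.
Abb and G are enharmonically the same pitch, but only Abb uses the letter A, so it is the correct spelling here.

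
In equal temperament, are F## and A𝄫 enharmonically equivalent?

F## is pitch class 7; Abb is pitch class 7.
All spellings map to pitch class 7, so they are enharmonically equivalent.

Yes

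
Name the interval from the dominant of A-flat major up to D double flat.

diminished seventh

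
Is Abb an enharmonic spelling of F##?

Abb is pitch class 7; F## is pitch class 7.
All spellings map to pitch class 7, so they are enharmonically equivalent.

Yes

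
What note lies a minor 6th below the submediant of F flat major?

The submediant of Fb major is Db.
A minor sixth (8 semitones) below Db lands on the letter F, giving F.

F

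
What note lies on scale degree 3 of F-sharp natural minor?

A

Degree 3 takes the letter 2 steps above F, which is A.
In natural minor, degree 3 sits 3 semitones above the tonic. F# + 3 semitones is pitch class 9, spelled on A as A.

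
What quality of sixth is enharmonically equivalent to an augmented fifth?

minor

An augmented fifth spans 8 semitones.
A sixth spanning 8 semitones is minor (the major sixth is 9).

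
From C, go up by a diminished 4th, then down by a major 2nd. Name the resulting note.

A diminished fourth up from C is Fb (letter F, 4 semitones up).
A major second down from Fb is Ebb (letter E, 2 semitones down).

Ebb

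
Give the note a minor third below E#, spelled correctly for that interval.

E down a major third is C, so the target letter is C.
From E#, a minor third is 3 semitones down: C##.

C##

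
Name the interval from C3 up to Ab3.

Counting letters C–D–E–F–G–A gives a sixth.
C→Ab = 8 semitones, 1 narrower than the major sixth (9), so minor.

minor sixth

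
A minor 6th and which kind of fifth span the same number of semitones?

augmented

A minor sixth spans 8 semitones.
A fifth spanning 8 semitones is augmented (the perfect fifth is 7).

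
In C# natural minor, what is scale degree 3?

E

Degree 3 takes the letter 2 steps above C, which is E.
In natural minor, degree 3 sits 3 semitones above the tonic. C# + 3 semitones is pitch class 4, spelled on E as E.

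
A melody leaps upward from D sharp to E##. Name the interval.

Counting letters D–E gives a second.
D#→E## = 3 semitones, 1 wider than the major second (2), so augmented.

augmented second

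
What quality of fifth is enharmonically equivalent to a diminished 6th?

A diminished sixth spans 7 semitones.
A fifth spanning 7 semitones is perfect (the perfect fifth is 7).

perfect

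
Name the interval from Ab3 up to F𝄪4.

doubly augmented sixth

Counting letters A–B–C–D–E–F gives a sixth.
Ab→F## = 11 semitones, 2 wider than the major sixth (9), so doubly augmented.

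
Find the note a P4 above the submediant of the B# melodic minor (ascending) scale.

The submediant of B# melodic minor (ascending) is G##.
A perfect fourth (5 semitones) above G## lands on the letter C, giving C##.

C##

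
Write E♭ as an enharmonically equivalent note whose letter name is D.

D#

Eb is pitch class 3. The letter D alone is pitch class 2.
To reach pitch class 3 from D requires an offset of +1 semitone, i.e. sharp: D#.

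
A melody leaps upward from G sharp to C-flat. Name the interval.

doubly diminished fourth

Counting letters G–A–B–C gives a fourth.
G#→Cb = 3 semitones, 2 narrower than the perfect fourth (5), so doubly diminished.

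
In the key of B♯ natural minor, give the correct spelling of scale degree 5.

The B# natural minor scale runs B# C## D# E# F## G# A#.
Degree 5 is F##.

F##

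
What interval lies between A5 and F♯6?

major sixth

Counting letters A–B–C–D–E–F gives a sixth.
A→F# = 9 semitones, exactly the major sixth.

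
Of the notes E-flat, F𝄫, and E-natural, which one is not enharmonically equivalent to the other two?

E

In 12-tone equal temperament, enharmonic equivalents share a pitch class. Eb is pitch class 3; Fbb is pitch class 3; E is pitch class 4.
Eb and Fbb share pitch class 3, while E is pitch class 4.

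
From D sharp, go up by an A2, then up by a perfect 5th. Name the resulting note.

B##

An augmented second up from D# is E## (letter E, 3 semitones up).
A perfect fifth up from E## is B## (letter B, 7 semitones up).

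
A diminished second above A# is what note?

Bb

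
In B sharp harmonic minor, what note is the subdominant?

Degree 4 takes the letter 3 steps above B, which is E.
In harmonic minor, degree 4 sits 5 semitones above the tonic. B# + 5 semitones is pitch class 5, spelled on E as E#.

E#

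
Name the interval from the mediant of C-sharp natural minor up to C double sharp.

augmented sixth

The mediant of C# natural minor is E.
E up to C##: letters E→C make it a sixth; 10 semitones makes it augmented.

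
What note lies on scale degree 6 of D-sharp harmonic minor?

Degree 6 takes the letter 5 steps above D, which is B.
In harmonic minor, degree 6 sits 8 semitones above the tonic. D# + 8 semitones is pitch class 11, spelled on B as B.

B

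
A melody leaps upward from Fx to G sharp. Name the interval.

Counting letters F–G gives a second.
F##→G# = 1 semitone, 1 narrower than the major second (2), so minor.

minor second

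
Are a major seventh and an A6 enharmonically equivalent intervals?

No

A major seventh spans 11 semitones; an augmented sixth spans 10.
The spans differ, so they are not enharmonic equivalents.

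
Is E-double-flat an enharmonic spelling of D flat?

No

Ebb is pitch class 2; Db is pitch class 1.
The pitch classes differ (2 vs. 1), so they are not enharmonic equivalents.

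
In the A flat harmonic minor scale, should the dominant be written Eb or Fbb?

Eb

Each scale degree takes a distinct letter name. Degree 5 of a scale on A must use the letter E.
Eb and Fbb are enharmonically the same pitch, but only Eb uses the letter E, so it is the correct spelling here.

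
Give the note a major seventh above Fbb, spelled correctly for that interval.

Ebb

F up a major seventh is E, so the target letter is E.
From Fbb, a major seventh is 11 semitones up: Ebb.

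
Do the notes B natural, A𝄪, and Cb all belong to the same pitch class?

B = pitch class 11 and A## = pitch class 11 and Cb = pitch class 11 — the same pitch class, so they are enharmonic equivalents.

Yes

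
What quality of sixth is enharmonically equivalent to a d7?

A diminished seventh spans 9 semitones.
A sixth spanning 9 semitones is major (the major sixth is 9).

major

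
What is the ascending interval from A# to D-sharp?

perfect fourth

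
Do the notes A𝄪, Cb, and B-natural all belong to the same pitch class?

Yes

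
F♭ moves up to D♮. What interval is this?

augmented sixth

Counting letters F–G–A–B–C–D gives a sixth.
Fb→D = 10 semitones, 1 wider than the major sixth (9), so augmented.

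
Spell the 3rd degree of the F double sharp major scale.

A##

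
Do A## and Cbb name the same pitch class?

A## is pitch class 11; Cbb is pitch class 10.
The pitch classes differ (11 vs. 10), so they are not enharmonic equivalents.

No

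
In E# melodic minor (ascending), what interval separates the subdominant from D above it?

diminished fourth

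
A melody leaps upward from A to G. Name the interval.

minor seventh

The letter names run A→G, a span of 6 letter steps, so the interval is some kind of seventh.
A to G is 10 semitones. A major seventh is 11, so 10 makes it minor.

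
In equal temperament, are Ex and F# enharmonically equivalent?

E## is pitch class 6; F# is pitch class 6.
All spellings map to pitch class 6, so they are enharmonically equivalent.

Yes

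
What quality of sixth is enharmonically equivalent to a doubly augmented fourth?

A doubly augmented fourth spans 7 semitones.
A sixth spanning 7 semitones is diminished (the major sixth is 9).

diminished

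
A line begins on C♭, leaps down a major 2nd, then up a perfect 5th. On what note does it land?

A major second down from Cb is Bbb (letter B, 2 semitones down).
A perfect fifth up from Bbb is Fb (letter F, 7 semitones up).

Fb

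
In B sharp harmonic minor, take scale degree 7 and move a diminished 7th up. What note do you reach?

G#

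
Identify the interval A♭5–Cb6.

The letter names run A→C, a span of 2 letter steps, so the interval is some kind of third.
Ab to Cb is 3 semitones. A major third is 4, so 3 makes it minor.

minor third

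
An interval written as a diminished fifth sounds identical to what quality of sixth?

A diminished fifth spans 6 semitones.
A sixth spanning 6 semitones is doubly diminished (the major sixth is 9).

doubly diminished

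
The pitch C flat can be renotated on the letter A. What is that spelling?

Cb is pitch class 11. The letter A alone is pitch class 9.
To reach pitch class 11 from A requires an offset of +2 semitones, i.e. double sharp: A##.

A##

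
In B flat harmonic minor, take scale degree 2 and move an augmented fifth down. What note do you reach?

Fb

Scale degree 2 of Bb harmonic minor is C.
An augmented fifth (8 semitones) below C lands on the letter F, giving Fb.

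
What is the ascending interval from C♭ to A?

augmented sixth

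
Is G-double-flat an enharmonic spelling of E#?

Yes

Gbb is pitch class 5; E# is pitch class 5.
All spellings map to pitch class 5, so they are enharmonically equivalent.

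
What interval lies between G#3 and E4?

minor sixth

Counting letters G–A–B–C–D–E gives a sixth.
G#→E = 8 semitones, 1 narrower than the major sixth (9), so minor.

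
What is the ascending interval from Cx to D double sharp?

The letter names run C→D, a span of 1 letter step, so the interval is some kind of second.
C## to D## is 2 semitones. A major second is 2, so 2 makes it major.

major second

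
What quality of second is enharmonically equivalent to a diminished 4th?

A diminished fourth spans 4 semitones.
A second spanning 4 semitones is doubly augmented (the major second is 2).

doubly augmented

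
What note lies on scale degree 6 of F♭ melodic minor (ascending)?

Degree 6 takes the letter 5 steps above F, which is D.
In melodic minor (ascending), degree 6 sits 9 semitones above the tonic. Fb + 9 semitones is pitch class 1, spelled on D as Db.

Db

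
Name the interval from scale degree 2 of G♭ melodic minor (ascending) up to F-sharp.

Scale degree 2 of Gb melodic minor (ascending) is Ab.
Ab up to F#: letters A→F make it a sixth; 10 semitones makes it augmented.

augmented sixth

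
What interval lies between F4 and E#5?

The letter names run F→E, a span of 6 letter steps, so the interval is some kind of seventh.
F to E# is 12 semitones. A major seventh is 11, so 12 makes it augmented.

augmented seventh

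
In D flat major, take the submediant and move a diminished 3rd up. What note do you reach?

Dbb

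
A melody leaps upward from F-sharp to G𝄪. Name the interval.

augmented second

The letter names run F→G, a span of 1 letter step, so the interval is some kind of second.
F# to G## is 3 semitones. A major second is 2, so 3 makes it augmented.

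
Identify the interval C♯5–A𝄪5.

Counting letters C–D–E–F–G–A gives a sixth.
C#→A## = 10 semitones, 1 wider than the major sixth (9), so augmented.

augmented sixth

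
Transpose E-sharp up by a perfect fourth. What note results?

E up a perfect fourth is A, so the target letter is A.
From E#, a perfect fourth is 5 semitones up: A#.

A#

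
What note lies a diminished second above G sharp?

Ab

A second above G lands on the letter A.
A diminished second spans 0 semitones, so G# moves to pitch class 8. On the letter A that is Ab.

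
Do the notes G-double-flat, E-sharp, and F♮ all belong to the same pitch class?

Yes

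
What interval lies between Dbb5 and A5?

doubly augmented fifth

Counting letters D–E–F–G–A gives a fifth.
Dbb→A = 9 semitones, 2 wider than the perfect fifth (7), so doubly augmented.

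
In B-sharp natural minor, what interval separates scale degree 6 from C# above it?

perfect fourth

Scale degree 6 of B# natural minor is G#.
G# up to C#: letters G→C make it a fourth; 5 semitones makes it perfect.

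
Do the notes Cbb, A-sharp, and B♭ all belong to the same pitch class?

Cbb = pitch class 10 and A# = pitch class 10 and Bb = pitch class 10 — the same pitch class, so they are enharmonic equivalents.

Yes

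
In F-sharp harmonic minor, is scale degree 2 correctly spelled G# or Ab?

G#

Each scale degree takes a distinct letter name. Degree 2 of a scale on F must use the letter G.
G# and Ab are enharmonically the same pitch, but only G# uses the letter G, so it is the correct spelling here.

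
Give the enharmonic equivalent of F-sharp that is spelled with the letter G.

Gb

F# is pitch class 6. The letter G alone is pitch class 7.
To reach pitch class 6 from G requires an offset of -1 semitone, i.e. flat: Gb.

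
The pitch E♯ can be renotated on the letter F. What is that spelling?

E# is pitch class 5. The letter F alone is pitch class 5.
Pitch class 5 on F needs no accidental: F.

F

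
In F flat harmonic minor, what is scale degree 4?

Bbb

Degree 4 takes the letter 3 steps above F, which is B.
In harmonic minor, degree 4 sits 5 semitones above the tonic. Fb + 5 semitones is pitch class 9, spelled on B as Bbb.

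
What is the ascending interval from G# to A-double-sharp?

augmented second

Counting letters G–A gives a second.
G#→A## = 3 semitones, 1 wider than the major second (2), so augmented.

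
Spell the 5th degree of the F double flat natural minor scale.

Degree 5 takes the letter 4 steps above F, which is C.
In natural minor, degree 5 sits 7 semitones above the tonic. Fbb + 7 semitones is pitch class 10, spelled on C as Cbb.

Cbb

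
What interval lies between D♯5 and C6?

Counting letters D–E–F–G–A–B–C gives a seventh.
D#→C = 9 semitones, 2 narrower than the major seventh (11), so diminished.

diminished seventh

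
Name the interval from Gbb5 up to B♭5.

Counting letters G–A–B gives a third.
Gbb→Bb = 5 semitones, 1 wider than the major third (4), so augmented.

augmented third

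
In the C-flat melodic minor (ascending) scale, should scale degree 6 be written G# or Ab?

Ab

Each scale degree takes a distinct letter name. Degree 6 of a scale on C must use the letter A.
Ab and G# are enharmonically the same pitch, but only Ab uses the letter A, so it is the correct spelling here.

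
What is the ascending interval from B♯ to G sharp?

minor sixth

The letter names run B→G, a span of 5 letter steps, so the interval is some kind of sixth.
B# to G# is 8 semitones. A major sixth is 9, so 8 makes it minor.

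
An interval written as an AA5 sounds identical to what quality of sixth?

major

A doubly augmented fifth spans 9 semitones.
A sixth spanning 9 semitones is major (the major sixth is 9).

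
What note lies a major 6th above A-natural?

F#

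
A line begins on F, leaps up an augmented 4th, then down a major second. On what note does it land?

A

An augmented fourth up from F is B (letter B, 6 semitones up).
A major second down from B is A (letter A, 2 semitones down).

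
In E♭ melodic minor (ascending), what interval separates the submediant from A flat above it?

The submediant of Eb melodic minor (ascending) is C.
C up to Ab: letters C→A make it a sixth; 8 semitones makes it minor.

minor sixth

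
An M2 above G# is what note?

A#

G up a major second is A, so the target letter is A.
From G#, a major second is 2 semitones up: A#.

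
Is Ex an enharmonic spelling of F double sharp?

No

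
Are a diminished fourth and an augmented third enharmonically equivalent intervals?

A diminished fourth spans 4 semitones; an augmented third spans 5.
The spans differ, so they are not enharmonic equivalents.

No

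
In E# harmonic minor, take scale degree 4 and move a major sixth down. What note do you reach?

C#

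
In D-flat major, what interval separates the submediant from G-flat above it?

minor sixth

The submediant of Db major is Bb.
Bb up to Gb: letters B→G make it a sixth; 8 semitones makes it minor.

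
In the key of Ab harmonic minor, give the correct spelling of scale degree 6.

The Ab harmonic minor scale runs Ab Bb Cb Db Eb Fb G.
Degree 6 is Fb.

Fb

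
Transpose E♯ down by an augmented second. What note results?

D

A second below E lands on the letter D.
An augmented second spans 3 semitones, so E# moves to pitch class 2. On the letter D that is D.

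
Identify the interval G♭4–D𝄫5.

The letter names run G→D, a span of 4 letter steps, so the interval is some kind of fifth.
Gb to Dbb is 6 semitones. A perfect fifth is 7, so 6 makes it diminished.

diminished fifth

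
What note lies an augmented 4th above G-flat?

A fourth above G lands on the letter C.
An augmented fourth spans 6 semitones, so Gb moves to pitch class 0. On the letter C that is C.

C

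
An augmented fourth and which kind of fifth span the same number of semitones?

An augmented fourth spans 6 semitones.
A fifth spanning 6 semitones is diminished (the perfect fifth is 7).

diminished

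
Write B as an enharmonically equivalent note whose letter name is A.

A##

B is pitch class 11. The letter A alone is pitch class 9.
To reach pitch class 11 from A requires an offset of +2 semitones, i.e. double sharp: A##.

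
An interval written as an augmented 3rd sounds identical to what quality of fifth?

An augmented third spans 5 semitones.
A fifth spanning 5 semitones is doubly diminished (the perfect fifth is 7).

doubly diminished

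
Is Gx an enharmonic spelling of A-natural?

Yes

G## = pitch class 9 and A = pitch class 9 — the same pitch class, so they are enharmonic equivalents.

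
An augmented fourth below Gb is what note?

A fourth below G lands on the letter D.
An augmented fourth spans 6 semitones, so Gb moves to pitch class 0. On the letter D that is Dbb.

Dbb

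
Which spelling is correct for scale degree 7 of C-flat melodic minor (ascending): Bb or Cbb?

Each scale degree takes a distinct letter name. Degree 7 of a scale on C must use the letter B.
Bb and Cbb are enharmonically the same pitch, but only Bb uses the letter B, so it is the correct spelling here.

Bb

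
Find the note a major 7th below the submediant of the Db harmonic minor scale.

Cbb

The submediant of Db harmonic minor is Bbb.
A major seventh (11 semitones) below Bbb lands on the letter C, giving Cbb.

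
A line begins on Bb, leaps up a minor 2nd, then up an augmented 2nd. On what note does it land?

A minor second up from Bb is Cb (letter C, 1 semitone up).
An augmented second up from Cb is D (letter D, 3 semitones up).

D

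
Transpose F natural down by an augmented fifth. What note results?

Bbb

A fifth below F lands on the letter B.
An augmented fifth spans 8 semitones, so F moves to pitch class 9. On the letter B that is Bbb.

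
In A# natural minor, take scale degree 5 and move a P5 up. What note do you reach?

B#

Scale degree 5 of A# natural minor is E#.
A perfect fifth (7 semitones) above E# lands on the letter B, giving B#.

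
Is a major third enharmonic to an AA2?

A major third spans 4 semitones; a doubly augmented second spans 4.
They are enharmonically equivalent.

Yes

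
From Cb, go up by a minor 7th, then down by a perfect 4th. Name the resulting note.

Fb

A minor seventh up from Cb is Bbb (letter B, 10 semitones up).
A perfect fourth down from Bbb is Fb (letter F, 5 semitones down).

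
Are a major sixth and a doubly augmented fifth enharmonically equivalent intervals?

Yes

A major sixth spans 9 semitones; a doubly augmented fifth spans 9.
They are enharmonically equivalent.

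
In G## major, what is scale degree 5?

D##

Degree 5 takes the letter 4 steps above G, which is D.
In major, degree 5 sits 7 semitones above the tonic. G## + 7 semitones is pitch class 4, spelled on D as D##.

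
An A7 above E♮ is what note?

D##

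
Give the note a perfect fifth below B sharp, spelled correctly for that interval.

B down a perfect fifth is E, so the target letter is E.
From B#, a perfect fifth is 7 semitones down: E#.

E#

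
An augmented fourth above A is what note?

A up a perfect fourth is D, so the target letter is D.
From A, an augmented fourth is 6 semitones up: D#.

D#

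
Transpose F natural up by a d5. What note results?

Cb

A fifth above F lands on the letter C.
A diminished fifth spans 6 semitones, so F moves to pitch class 11. On the letter C that is Cb.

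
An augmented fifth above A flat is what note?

E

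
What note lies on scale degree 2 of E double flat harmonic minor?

Degree 2 takes the letter 1 step above E, which is F.
In harmonic minor, degree 2 sits 2 semitones above the tonic. Ebb + 2 semitones is pitch class 4, spelled on F as Fb.

Fb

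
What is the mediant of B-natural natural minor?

D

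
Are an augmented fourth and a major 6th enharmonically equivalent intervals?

An augmented fourth spans 6 semitones; a major sixth spans 9.
The spans differ, so they are not enharmonic equivalents.

No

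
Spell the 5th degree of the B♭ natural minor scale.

The Bb natural minor scale runs Bb C Db Eb F Gb Ab.
Degree 5 is F.

F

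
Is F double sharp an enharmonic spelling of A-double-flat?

Yes

F## is pitch class 7; Abb is pitch class 7.
All spellings map to pitch class 7, so they are enharmonically equivalent.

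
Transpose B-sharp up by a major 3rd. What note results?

D##

B up a major third is D#, so the target letter is D.
From B#, a major third is 4 semitones up: D##.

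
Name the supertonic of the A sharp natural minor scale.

B#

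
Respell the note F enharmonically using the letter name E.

Plain E sits 1 semitone below F, so on the letter E the same pitch needs a sharp: E#.

E#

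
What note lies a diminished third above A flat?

Cbb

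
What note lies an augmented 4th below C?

Gb

C down a perfect fourth is G, so the target letter is G.
From C, an augmented fourth is 6 semitones down: Gb.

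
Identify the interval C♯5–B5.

Counting letters C–D–E–F–G–A–B gives a seventh.
C#→B = 10 semitones, 1 narrower than the major seventh (11), so minor.

minor seventh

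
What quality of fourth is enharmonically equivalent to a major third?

diminished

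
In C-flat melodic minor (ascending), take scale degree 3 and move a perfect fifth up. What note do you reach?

Bbb

Scale degree 3 of Cb melodic minor (ascending) is Ebb.
A perfect fifth (7 semitones) above Ebb lands on the letter B, giving Bbb.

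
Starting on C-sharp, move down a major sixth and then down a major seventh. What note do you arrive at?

F

A major sixth down from C# is E (letter E, 9 semitones down).
A major seventh down from E is F (letter F, 11 semitones down).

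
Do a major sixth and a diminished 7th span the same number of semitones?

A major sixth spans 9 semitones; a diminished seventh spans 9.
They are enharmonically equivalent.

Yes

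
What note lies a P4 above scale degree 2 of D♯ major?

A#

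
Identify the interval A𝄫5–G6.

The letter names run A→G, a span of 6 letter steps, so the interval is some kind of seventh.
Abb to G is 12 semitones. A major seventh is 11, so 12 makes it augmented.

augmented seventh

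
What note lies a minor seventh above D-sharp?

A seventh above D lands on the letter C.
A minor seventh spans 10 semitones, so D# moves to pitch class 1. On the letter C that is C#.

C#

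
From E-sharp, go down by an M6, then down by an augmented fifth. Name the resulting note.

C

A major sixth down from E# is G# (letter G, 9 semitones down).
An augmented fifth down from G# is C (letter C, 8 semitones down).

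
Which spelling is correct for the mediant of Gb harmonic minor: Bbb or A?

Bbb

Each scale degree takes a distinct letter name. Degree 3 of a scale on G must use the letter B.
Bbb and A are enharmonically the same pitch, but only Bbb uses the letter B, so it is the correct spelling here.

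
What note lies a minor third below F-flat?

F down a major third is Db, so the target letter is D.
From Fb, a minor third is 3 semitones down: Db.

Db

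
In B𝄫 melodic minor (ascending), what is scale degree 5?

The Bbb melodic minor (ascending) scale runs Bbb Cb Dbb Ebb Fb Gb Ab.
Degree 5 is Fb.

Fb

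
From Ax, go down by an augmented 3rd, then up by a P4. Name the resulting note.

B

An augmented third down from A## is F# (letter F, 5 semitones down).
A perfect fourth up from F# is B (letter B, 5 semitones up).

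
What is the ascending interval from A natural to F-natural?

minor sixth

Counting letters A–B–C–D–E–F gives a sixth.
A→F = 8 semitones, 1 narrower than the major sixth (9), so minor.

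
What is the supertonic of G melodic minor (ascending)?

Degree 2 takes the letter 1 step above G, which is A.
In melodic minor (ascending), degree 2 sits 2 semitones above the tonic. G + 2 semitones is pitch class 9, spelled on A as A.

A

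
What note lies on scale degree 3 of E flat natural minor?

The Eb natural minor scale runs Eb F Gb Ab Bb Cb Db.
Degree 3 is Gb.

Gb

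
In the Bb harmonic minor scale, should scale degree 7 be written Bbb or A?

A

Each scale degree takes a distinct letter name. Degree 7 of a scale on B must use the letter A.
A and Bbb are enharmonically the same pitch, but only A uses the letter A, so it is the correct spelling here.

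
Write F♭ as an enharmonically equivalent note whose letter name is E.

Plain E sits at the same pitch as Fb, so on the letter E the same pitch needs a natural: E.

E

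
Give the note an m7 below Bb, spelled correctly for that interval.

B down a major seventh is C, so the target letter is C.
From Bb, a minor seventh is 10 semitones down: C.

C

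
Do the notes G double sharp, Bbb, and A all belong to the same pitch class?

Yes

G## = pitch class 9 and Bbb = pitch class 9 and A = pitch class 9 — the same pitch class, so they are enharmonic equivalents.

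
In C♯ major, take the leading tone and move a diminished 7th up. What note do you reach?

A

The leading tone of C# major is B#.
A diminished seventh (9 semitones) above B# lands on the letter A, giving A.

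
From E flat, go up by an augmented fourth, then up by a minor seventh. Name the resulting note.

An augmented fourth up from Eb is A (letter A, 6 semitones up).
A minor seventh up from A is G (letter G, 10 semitones up).

G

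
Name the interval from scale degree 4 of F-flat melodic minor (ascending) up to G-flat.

major sixth

Scale degree 4 of Fb melodic minor (ascending) is Bbb.
Bbb up to Gb: letters B→G make it a sixth; 9 semitones makes it major.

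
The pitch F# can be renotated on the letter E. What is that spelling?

F# is pitch class 6. The letter E alone is pitch class 4.
To reach pitch class 6 from E requires an offset of +2 semitones, i.e. double sharp: E##.

E##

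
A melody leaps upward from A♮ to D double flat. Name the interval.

Counting letters A–B–C–D gives a fourth.
A→Dbb = 3 semitones, 2 narrower than the perfect fourth (5), so doubly diminished.

doubly diminished fourth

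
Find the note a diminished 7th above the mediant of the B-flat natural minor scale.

Cbb

The mediant of Bb natural minor is Db.
A diminished seventh (9 semitones) above Db lands on the letter C, giving Cbb.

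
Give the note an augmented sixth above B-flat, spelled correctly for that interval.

A sixth above B lands on the letter G.
An augmented sixth spans 10 semitones, so Bb moves to pitch class 8. On the letter G that is G#.

G#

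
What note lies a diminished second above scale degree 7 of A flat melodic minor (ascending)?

Scale degree 7 of Ab melodic minor (ascending) is G.
A diminished second (0 semitones) above G lands on the letter A, giving Abb.

Abb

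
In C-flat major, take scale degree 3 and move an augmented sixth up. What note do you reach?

C#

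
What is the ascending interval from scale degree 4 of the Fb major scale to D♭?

major third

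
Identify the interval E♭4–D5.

major seventh

The letter names run E→D, a span of 6 letter steps, so the interval is some kind of seventh.
Eb to D is 11 semitones. A major seventh is 11, so 11 makes it major.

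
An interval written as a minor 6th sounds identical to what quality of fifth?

A minor sixth spans 8 semitones.
A fifth spanning 8 semitones is augmented (the perfect fifth is 7).

augmented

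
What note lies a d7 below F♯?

G##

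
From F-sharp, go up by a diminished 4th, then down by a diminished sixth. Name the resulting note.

D#

A diminished fourth up from F# is Bb (letter B, 4 semitones up).
A diminished sixth down from Bb is D# (letter D, 7 semitones down).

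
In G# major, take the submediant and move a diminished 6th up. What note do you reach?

C

The submediant of G# major is E#.
A diminished sixth (7 semitones) above E# lands on the letter C, giving C.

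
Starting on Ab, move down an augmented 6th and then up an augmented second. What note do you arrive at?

Db

An augmented sixth down from Ab is Cbb (letter C, 10 semitones down).
An augmented second up from Cbb is Db (letter D, 3 semitones up).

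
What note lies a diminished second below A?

A down a major second is G, so the target letter is G.
From A, a diminished second is 0 semitones down: G##.

G##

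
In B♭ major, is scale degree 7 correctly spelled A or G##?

Each scale degree takes a distinct letter name. Degree 7 of a scale on B must use the letter A.
A and G## are enharmonically the same pitch, but only A uses the letter A, so it is the correct spelling here.

A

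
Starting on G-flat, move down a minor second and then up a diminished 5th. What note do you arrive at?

Cb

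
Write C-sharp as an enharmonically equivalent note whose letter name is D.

Db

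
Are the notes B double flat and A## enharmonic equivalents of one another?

No

Bbb is pitch class 9; A## is pitch class 11.
The pitch classes differ (9 vs. 11), so they are not enharmonic equivalents.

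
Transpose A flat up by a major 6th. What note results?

A sixth above A lands on the letter F.
A major sixth spans 9 semitones, so Ab moves to pitch class 5. On the letter F that is F.

F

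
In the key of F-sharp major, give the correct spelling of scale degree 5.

C#

Degree 5 takes the letter 4 steps above F, which is C.
In major, degree 5 sits 7 semitones above the tonic. F# + 7 semitones is pitch class 1, spelled on C as C#.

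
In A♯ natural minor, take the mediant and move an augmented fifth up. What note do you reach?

The mediant of A# natural minor is C#.
An augmented fifth (8 semitones) above C# lands on the letter G, giving G##.

G##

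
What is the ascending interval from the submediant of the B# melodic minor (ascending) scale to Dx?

The submediant of B# melodic minor (ascending) is G##.
G## up to D##: letters G→D make it a fifth; 7 semitones makes it perfect.

perfect fifth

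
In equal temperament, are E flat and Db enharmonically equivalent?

Eb is pitch class 3; Db is pitch class 1.
The pitch classes differ (3 vs. 1), so they are not enharmonic equivalents.

No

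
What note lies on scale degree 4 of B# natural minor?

Degree 4 takes the letter 3 steps above B, which is E.
In natural minor, degree 4 sits 5 semitones above the tonic. B# + 5 semitones is pitch class 5, spelled on E as E#.

E#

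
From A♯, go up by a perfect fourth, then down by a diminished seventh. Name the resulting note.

E##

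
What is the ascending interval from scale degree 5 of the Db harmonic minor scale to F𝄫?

Scale degree 5 of Db harmonic minor is Ab.
Ab up to Fbb: letters A→F make it a sixth; 7 semitones makes it diminished.

diminished sixth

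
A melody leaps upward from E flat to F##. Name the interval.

doubly augmented second

Counting letters E–F gives a second.
Eb→F## = 4 semitones, 2 wider than the major second (2), so doubly augmented.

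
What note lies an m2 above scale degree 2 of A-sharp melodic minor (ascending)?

Scale degree 2 of A# melodic minor (ascending) is B#.
A minor second (1 semitone) above B# lands on the letter C, giving C#.

C#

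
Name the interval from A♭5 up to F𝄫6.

diminished sixth

Counting letters A–B–C–D–E–F gives a sixth.
Ab→Fbb = 7 semitones, 2 narrower than the major sixth (9), so diminished.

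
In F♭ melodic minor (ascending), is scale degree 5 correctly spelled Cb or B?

Each scale degree takes a distinct letter name. Degree 5 of a scale on F must use the letter C.
Cb and B are enharmonically the same pitch, but only Cb uses the letter C, so it is the correct spelling here.

Cb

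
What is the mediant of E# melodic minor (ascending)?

G#

The E# melodic minor (ascending) scale runs E# F## G# A# B# C## D##.
Degree 3 is G#.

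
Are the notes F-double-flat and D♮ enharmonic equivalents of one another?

Fbb is pitch class 3; D is pitch class 2.
The pitch classes differ (3 vs. 2), so they are not enharmonic equivalents.

No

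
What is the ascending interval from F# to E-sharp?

major seventh

Counting letters F–G–A–B–C–D–E gives a seventh.
F#→E# = 11 semitones, exactly the major seventh.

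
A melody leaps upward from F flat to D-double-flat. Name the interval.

minor sixth

The letter names run F→D, a span of 5 letter steps, so the interval is some kind of sixth.
Fb to Dbb is 8 semitones. A major sixth is 9, so 8 makes it minor.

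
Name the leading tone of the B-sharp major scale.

A##

Degree 7 takes the letter 6 steps above B, which is A.
In major, degree 7 sits 11 semitones above the tonic. B# + 11 semitones is pitch class 11, spelled on A as A##.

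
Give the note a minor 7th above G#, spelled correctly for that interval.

F#

G up a major seventh is F#, so the target letter is F.
From G#, a minor seventh is 10 semitones up: F#.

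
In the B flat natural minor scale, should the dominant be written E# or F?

F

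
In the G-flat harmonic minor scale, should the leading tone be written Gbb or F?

F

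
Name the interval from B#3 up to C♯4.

minor second

The letter names run B→C, a span of 1 letter step, so the interval is some kind of second.
B# to C# is 1 semitone. A major second is 2, so 1 makes it minor.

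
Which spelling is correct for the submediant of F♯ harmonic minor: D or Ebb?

Each scale degree takes a distinct letter name. Degree 6 of a scale on F must use the letter D.
D and Ebb are enharmonically the same pitch, but only D uses the letter D, so it is the correct spelling here.

D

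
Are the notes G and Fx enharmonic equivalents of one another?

Yes

G = pitch class 7 and F## = pitch class 7 — the same pitch class, so they are enharmonic equivalents.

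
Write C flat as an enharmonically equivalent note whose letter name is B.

B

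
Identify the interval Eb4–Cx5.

Counting letters E–F–G–A–B–C gives a sixth.
Eb→C## = 11 semitones, 2 wider than the major sixth (9), so doubly augmented.

doubly augmented sixth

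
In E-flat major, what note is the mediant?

G

Degree 3 takes the letter 2 steps above E, which is G.
In major, degree 3 sits 4 semitones above the tonic. Eb + 4 semitones is pitch class 7, spelled on G as G.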